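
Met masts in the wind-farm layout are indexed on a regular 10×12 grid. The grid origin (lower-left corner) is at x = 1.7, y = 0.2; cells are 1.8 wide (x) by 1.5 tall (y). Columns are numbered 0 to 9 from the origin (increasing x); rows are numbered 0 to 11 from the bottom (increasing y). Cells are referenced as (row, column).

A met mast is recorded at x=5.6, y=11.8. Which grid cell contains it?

Column index: ⌊(5.6 − 1.7) / 1.8⌋ = ⌊2.167⌋ = 2
Row offset from origin: ⌊(11.8 − 0.2) / 1.5⌋ = ⌊7.733⌋ = 7 → row 7

(7, 2)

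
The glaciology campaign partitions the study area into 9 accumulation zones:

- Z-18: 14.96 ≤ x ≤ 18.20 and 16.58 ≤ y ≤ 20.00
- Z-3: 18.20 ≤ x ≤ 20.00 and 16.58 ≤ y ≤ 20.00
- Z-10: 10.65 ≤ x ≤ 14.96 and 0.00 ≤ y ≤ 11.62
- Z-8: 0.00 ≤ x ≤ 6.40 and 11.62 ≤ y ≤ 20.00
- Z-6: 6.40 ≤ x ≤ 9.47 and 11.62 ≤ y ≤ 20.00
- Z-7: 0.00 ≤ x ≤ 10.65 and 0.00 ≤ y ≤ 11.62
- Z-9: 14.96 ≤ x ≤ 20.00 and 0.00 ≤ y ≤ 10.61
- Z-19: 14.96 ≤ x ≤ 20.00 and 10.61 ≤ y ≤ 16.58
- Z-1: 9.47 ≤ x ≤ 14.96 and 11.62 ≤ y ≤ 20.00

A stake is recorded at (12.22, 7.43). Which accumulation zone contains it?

Z-10

The point has x = 12.22 and y = 7.43.
Only Z-10 satisfies 10.65 ≤ x ≤ 14.96 and 0.00 ≤ y ≤ 11.62.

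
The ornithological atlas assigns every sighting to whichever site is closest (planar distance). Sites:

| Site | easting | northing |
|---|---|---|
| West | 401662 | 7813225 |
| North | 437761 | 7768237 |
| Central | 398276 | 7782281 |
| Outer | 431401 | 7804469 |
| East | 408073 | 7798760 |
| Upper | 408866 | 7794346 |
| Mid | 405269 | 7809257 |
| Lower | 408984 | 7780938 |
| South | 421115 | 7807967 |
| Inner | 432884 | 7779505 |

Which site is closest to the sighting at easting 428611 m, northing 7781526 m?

Inner

Squared distances to each site:
West: 1731075202.000; North: 260320021.000; Central: 920782250.000; Outer: 534165349.000; East: 718820200.000; Upper: 554217425.000; Mid: 1313857325.000; Lower: 385564873.000; South: 755316497.000; Inner: 22342970.000.
Minimum at Inner.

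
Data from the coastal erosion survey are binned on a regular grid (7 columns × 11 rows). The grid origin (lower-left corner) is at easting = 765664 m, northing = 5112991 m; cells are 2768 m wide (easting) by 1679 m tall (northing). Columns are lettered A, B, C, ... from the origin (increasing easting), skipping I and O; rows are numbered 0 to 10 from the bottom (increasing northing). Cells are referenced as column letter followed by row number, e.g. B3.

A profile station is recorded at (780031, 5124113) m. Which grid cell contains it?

F6

Column index: ⌊(780031 − 765664) / 2768⌋ = ⌊5.190⌋ = 5 → column F
Row offset from origin: ⌊(5124113 − 5112991) / 1679⌋ = ⌊6.624⌋ = 6 → row 6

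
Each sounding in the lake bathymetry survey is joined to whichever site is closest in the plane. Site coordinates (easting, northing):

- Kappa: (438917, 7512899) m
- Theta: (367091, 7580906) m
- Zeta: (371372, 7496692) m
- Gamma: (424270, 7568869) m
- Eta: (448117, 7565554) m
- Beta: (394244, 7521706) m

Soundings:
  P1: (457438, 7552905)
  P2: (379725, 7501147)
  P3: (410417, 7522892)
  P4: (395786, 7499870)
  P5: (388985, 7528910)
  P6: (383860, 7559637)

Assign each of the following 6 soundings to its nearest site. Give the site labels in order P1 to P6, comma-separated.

P1 → Eta (d²=246878242.00)
P2 → Zeta (d²=89619634.00)
P3 → Beta (d²=262972525.00)
P4 → Beta (d²=479188660.00)
P5 → Beta (d²=79554697.00)
P6 → Theta (d²=733569722.00)

Eta, Zeta, Beta, Beta, Beta, Theta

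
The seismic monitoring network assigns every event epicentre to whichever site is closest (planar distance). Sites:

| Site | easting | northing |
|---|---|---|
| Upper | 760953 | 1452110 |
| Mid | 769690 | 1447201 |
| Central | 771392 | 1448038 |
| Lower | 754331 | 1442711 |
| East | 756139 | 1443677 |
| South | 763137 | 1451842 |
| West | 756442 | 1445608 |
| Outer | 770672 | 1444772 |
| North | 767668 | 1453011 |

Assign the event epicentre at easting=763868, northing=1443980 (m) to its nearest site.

Squared distances to each site:
Upper: 74594125.000; Mid: 44270525.000; Central: 73077940.000; Lower: 92564730.000; East: 59829250.000; South: 62345405.000; West: 57795860.000; Outer: 46921680.000; North: 95998961.000.
Minimum at Mid.

Mid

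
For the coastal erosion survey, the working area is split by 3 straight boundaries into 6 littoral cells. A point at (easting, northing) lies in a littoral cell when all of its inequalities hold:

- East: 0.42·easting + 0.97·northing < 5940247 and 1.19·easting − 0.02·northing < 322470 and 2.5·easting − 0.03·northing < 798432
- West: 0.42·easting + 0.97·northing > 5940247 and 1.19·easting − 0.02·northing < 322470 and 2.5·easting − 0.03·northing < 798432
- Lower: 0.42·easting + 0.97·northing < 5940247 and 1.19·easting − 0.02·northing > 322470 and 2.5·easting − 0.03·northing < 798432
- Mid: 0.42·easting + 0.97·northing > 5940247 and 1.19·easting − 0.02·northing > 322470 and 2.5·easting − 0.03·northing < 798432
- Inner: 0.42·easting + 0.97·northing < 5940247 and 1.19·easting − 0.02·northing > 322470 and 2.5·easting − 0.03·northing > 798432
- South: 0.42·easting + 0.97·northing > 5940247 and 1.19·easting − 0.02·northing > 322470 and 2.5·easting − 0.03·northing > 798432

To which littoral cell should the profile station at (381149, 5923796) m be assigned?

0.42·381149 + 0.97·5923796 = 5906164.700, which is < 5940247
1.19·381149 − 0.02·5923796 = 335091.390, which is > 322470
2.5·381149 − 0.03·5923796 = 775158.620, which is < 798432
This sign pattern matches Lower.

Lower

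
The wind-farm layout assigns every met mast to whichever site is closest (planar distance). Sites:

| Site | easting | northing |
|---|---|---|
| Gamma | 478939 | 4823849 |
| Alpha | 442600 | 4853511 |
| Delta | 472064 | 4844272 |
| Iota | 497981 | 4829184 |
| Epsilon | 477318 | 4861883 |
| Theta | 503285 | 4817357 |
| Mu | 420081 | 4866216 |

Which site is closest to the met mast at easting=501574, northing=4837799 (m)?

Squared distances to each site:
Gamma: 706945725.000; Alpha: 3724799620.000; Delta: 912739829.000; Iota: 87127874.000; Epsilon: 1168392592.000; Theta: 420802885.000; Mu: 7448634938.000.
Minimum at Iota.

Iota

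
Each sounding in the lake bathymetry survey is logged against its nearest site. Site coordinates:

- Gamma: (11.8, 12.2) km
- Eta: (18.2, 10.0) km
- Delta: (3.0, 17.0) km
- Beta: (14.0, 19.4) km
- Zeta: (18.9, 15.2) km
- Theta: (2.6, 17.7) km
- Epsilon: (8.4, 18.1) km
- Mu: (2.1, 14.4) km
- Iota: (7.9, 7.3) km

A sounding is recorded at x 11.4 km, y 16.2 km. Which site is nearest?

Squared distances to each site:
Gamma: 16.160; Eta: 84.680; Delta: 71.200; Beta: 17.000; Zeta: 57.250; Theta: 79.690; Epsilon: 12.610; Mu: 89.730; Iota: 91.460.
Minimum at Epsilon.

Epsilon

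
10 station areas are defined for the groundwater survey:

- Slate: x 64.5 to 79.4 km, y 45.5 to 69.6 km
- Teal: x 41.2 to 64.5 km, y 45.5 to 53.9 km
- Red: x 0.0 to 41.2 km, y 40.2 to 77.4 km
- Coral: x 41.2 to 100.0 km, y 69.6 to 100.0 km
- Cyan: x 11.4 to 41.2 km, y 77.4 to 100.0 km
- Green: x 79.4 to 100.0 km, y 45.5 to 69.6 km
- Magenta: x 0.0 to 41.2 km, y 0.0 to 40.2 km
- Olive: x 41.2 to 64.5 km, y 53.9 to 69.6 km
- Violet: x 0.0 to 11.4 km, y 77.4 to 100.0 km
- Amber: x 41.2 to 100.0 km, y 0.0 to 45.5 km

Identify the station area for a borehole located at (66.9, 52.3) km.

Slate

The point has x = 66.9 and y = 52.3.
Only Slate satisfies 64.5 ≤ x ≤ 79.4 and 45.5 ≤ y ≤ 69.6.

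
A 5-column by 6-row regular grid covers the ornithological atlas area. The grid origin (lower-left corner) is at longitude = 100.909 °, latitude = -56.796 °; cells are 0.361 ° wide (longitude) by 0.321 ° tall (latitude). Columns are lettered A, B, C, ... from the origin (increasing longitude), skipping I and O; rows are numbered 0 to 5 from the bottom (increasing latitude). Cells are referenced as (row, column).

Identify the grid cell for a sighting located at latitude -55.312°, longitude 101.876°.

Column index: ⌊(101.876 − 100.909) / 0.361⌋ = ⌊2.679⌋ = 2 → column C
Row offset from origin: ⌊(-55.312 − -56.796) / 0.321⌋ = ⌊4.623⌋ = 4 → row 4

(4, C)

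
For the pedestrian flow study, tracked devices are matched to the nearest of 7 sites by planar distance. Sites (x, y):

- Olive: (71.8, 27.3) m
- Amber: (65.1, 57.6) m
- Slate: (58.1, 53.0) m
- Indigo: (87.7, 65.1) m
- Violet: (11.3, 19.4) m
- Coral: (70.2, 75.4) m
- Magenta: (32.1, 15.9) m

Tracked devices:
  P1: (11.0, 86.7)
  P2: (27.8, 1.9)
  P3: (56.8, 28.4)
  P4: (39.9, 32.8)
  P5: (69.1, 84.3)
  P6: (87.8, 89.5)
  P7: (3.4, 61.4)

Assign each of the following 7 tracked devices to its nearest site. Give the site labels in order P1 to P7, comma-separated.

Slate, Magenta, Olive, Magenta, Coral, Coral, Violet

P1 → Slate (d²=3354.10)
P2 → Magenta (d²=214.49)
P3 → Olive (d²=226.21)
P4 → Magenta (d²=346.45)
P5 → Coral (d²=80.42)
P6 → Coral (d²=508.57)
P7 → Violet (d²=1826.41)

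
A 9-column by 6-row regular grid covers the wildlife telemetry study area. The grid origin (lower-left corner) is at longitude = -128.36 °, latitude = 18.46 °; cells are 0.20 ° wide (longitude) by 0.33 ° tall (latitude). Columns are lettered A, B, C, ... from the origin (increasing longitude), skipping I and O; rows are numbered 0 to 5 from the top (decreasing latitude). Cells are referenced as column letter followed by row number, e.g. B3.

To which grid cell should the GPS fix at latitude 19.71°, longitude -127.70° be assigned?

D2

Column index: ⌊(-127.70 − -128.36) / 0.20⌋ = ⌊3.300⌋ = 3 → column D
Row offset from origin: ⌊(19.71 − 18.46) / 0.33⌋ = ⌊3.788⌋ = 3 → row 2 (counted from top)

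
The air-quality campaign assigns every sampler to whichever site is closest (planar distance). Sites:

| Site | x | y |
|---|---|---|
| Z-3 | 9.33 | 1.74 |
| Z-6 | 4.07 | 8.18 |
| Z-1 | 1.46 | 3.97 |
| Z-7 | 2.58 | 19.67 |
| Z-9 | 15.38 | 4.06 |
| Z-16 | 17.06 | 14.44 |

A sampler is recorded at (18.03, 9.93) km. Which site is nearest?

Z-16

Squared distances to each site:
Z-3: 142.766; Z-6: 197.944; Z-1: 310.087; Z-7: 333.570; Z-9: 41.479; Z-16: 21.281.
Minimum at Z-16.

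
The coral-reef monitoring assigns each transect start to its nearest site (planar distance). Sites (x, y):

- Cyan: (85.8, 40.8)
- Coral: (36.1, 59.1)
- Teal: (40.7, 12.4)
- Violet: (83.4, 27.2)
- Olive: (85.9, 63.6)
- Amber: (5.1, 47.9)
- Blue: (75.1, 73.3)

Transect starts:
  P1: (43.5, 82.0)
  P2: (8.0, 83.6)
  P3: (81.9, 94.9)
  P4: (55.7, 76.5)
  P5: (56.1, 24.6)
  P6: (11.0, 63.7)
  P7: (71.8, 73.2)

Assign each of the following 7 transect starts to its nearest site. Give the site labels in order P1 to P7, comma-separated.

Coral, Amber, Blue, Blue, Teal, Amber, Blue

P1 → Coral (d²=579.17)
P2 → Amber (d²=1282.90)
P3 → Blue (d²=512.80)
P4 → Blue (d²=386.60)
P5 → Teal (d²=386.00)
P6 → Amber (d²=284.45)
P7 → Blue (d²=10.90)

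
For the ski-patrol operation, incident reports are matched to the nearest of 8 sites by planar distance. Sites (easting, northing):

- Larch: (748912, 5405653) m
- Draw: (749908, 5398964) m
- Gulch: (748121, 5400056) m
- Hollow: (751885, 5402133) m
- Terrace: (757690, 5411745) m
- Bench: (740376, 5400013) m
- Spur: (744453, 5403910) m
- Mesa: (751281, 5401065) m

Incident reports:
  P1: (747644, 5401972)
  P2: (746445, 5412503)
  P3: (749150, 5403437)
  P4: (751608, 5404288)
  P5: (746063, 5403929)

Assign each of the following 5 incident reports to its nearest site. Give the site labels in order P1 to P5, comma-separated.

Gulch, Larch, Larch, Hollow, Spur

P1 → Gulch (d²=3898585.00)
P2 → Larch (d²=53008589.00)
P3 → Larch (d²=4967300.00)
P4 → Hollow (d²=4720754.00)
P5 → Spur (d²=2592461.00)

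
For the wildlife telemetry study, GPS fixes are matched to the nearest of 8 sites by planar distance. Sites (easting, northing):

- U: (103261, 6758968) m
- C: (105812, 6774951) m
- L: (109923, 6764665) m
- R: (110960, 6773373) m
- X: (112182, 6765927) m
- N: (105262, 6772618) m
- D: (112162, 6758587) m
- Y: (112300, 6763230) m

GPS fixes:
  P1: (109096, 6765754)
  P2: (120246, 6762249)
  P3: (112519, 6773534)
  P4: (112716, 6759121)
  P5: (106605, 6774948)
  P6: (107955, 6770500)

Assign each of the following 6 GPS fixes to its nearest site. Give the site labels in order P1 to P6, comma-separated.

L, Y, R, D, C, N

P1 → L (d²=1869850.00)
P2 → Y (d²=64101277.00)
P3 → R (d²=2456402.00)
P4 → D (d²=592072.00)
P5 → C (d²=628858.00)
P6 → N (d²=11738173.00)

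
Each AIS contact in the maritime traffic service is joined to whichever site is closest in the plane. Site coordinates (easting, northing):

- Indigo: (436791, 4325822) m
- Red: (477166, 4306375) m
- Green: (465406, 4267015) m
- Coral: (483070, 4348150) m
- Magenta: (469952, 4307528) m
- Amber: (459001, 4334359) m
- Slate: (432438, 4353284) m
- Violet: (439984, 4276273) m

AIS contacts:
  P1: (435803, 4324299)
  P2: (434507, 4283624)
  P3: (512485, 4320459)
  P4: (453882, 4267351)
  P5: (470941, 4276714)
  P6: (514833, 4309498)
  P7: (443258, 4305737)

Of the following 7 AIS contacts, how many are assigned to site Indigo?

2

P1 → Indigo
P2 → Violet
P3 → Red
P4 → Green
P5 → Green
P6 → Red
P7 → Indigo
2 of the 7 go to Indigo.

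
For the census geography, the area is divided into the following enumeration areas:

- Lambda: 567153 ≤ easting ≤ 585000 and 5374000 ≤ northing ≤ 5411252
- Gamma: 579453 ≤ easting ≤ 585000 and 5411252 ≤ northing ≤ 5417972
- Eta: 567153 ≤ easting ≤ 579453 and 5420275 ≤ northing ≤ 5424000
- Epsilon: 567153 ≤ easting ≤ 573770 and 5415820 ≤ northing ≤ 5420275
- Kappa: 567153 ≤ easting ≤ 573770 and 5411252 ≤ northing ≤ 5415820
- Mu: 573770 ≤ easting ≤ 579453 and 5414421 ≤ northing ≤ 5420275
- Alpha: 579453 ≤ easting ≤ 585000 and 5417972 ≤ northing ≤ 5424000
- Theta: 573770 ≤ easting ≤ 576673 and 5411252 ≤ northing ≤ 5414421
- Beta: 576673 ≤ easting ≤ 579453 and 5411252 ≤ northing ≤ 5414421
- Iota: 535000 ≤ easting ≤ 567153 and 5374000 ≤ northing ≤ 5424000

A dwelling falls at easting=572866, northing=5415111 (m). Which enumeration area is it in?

The point has easting = 572866 and northing = 5415111.
Only Kappa satisfies 567153 ≤ easting ≤ 573770 and 5411252 ≤ northing ≤ 5415820.

Kappa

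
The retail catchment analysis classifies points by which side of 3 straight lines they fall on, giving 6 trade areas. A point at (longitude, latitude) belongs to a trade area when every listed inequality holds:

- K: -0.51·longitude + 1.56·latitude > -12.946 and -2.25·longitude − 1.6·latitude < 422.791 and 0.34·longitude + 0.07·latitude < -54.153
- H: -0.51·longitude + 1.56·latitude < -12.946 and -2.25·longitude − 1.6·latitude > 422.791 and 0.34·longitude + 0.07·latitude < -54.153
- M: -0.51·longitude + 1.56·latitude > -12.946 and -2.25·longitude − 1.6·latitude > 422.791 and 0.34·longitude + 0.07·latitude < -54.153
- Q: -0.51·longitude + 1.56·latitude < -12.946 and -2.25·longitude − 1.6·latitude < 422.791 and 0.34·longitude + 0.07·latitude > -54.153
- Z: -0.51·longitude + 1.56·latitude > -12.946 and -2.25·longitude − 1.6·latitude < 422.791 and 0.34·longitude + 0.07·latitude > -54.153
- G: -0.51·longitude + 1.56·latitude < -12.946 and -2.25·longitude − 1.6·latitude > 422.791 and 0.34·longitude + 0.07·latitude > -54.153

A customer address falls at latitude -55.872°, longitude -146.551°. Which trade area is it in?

-0.51·-146.551 + 1.56·-55.872 = -12.419, which is > -12.946
-2.25·-146.551 − 1.6·-55.872 = 419.135, which is < 422.791
0.34·-146.551 + 0.07·-55.872 = -53.738, which is > -54.153
This sign pattern matches Z.

Z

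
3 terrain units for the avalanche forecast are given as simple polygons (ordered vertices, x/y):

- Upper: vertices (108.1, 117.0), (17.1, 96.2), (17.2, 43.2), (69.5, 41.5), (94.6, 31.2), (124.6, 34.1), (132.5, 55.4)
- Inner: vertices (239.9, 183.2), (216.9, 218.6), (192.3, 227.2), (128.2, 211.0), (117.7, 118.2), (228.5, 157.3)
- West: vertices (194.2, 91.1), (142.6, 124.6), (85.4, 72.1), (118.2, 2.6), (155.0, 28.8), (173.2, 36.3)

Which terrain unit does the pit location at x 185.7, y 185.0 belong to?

Cast a ray rightward from (185.7, 185.0). For each polygon, the edges (by vertex number in listed order) whose endpoints lie on opposite sides of y = 185.0, where each meets that height, and whether that is right or left of the point:
Upper: no edge straddles that height → 0 crossings.
Inner: 1–2 at x≈238.73 (right), 4–5 at x≈125.26 (left) → 1 crossing.
West: no edge straddles that height → 0 crossings.
Only Inner has an odd count, so the point is inside Inner.

Inner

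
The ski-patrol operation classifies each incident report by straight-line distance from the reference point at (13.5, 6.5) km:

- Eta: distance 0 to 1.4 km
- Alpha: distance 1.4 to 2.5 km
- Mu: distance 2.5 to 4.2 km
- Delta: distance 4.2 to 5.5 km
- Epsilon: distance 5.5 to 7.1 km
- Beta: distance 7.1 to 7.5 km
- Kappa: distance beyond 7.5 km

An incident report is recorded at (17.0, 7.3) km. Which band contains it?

Mu

Distance = √((17.0−13.5)² + (7.3−6.5)²) = √(12.250 + 0.640) = 3.590 km.
2.5 ≤ 3.590 < 4.2 → Mu.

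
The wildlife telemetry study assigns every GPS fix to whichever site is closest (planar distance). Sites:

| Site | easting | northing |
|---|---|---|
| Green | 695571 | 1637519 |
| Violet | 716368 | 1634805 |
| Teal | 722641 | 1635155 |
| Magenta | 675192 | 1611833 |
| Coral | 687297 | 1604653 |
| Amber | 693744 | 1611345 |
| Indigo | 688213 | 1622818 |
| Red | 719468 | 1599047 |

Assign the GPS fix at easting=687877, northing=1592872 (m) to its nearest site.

Coral

Squared distances to each site:
Green: 2052552245.000; Violet: 2570113570.000; Teal: 2996387785.000; Magenta: 520428746.000; Coral: 139128361.000; Amber: 375673418.000; Indigo: 896875812.000; Red: 1036121906.000.
Minimum at Coral.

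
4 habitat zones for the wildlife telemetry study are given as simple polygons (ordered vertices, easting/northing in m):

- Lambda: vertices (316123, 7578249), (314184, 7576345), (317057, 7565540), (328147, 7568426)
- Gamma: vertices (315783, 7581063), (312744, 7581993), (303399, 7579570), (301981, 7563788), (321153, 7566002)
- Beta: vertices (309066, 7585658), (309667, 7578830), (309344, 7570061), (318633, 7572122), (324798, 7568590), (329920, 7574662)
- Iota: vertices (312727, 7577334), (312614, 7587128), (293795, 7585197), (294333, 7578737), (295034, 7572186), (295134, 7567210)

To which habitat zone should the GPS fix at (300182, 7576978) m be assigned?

Cast a ray rightward from (300182, 7576978). For each polygon, the edges (by vertex number in listed order) whose endpoints lie on opposite sides of northing = 7576978, where each meets that height, and whether that is right or left of the point:
Lambda: 1–2 at easting≈314828.6 (right), 4–1 at easting≈317678.8 (right) → 2 crossings.
Gamma: 3–4 at easting≈303166.1 (right), 5–1 at easting≈317239.5 (right) → 2 crossings.
Beta: 2–3 at easting≈309598.8 (right), 6–1 at easting≈325527.7 (right) → 2 crossings.
Iota: 4–5 at easting≈294521.2 (left), 6–1 at easting≈312108.4 (right) → 1 crossing.
Only Iota has an odd count, so the point is inside Iota.

Iota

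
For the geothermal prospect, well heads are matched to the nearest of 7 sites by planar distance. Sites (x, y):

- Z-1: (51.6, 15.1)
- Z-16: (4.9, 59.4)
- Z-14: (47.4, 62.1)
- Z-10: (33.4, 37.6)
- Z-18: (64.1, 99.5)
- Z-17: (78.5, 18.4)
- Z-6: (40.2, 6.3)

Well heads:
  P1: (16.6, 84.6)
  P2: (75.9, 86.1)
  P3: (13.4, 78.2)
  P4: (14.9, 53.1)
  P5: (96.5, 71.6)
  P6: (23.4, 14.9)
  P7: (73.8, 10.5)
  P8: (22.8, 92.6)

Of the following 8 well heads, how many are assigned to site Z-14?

0

P1 → Z-16
P2 → Z-18
P3 → Z-16
P4 → Z-16
P5 → Z-18
P6 → Z-6
P7 → Z-17
P8 → Z-16
0 of the 8 go to Z-14.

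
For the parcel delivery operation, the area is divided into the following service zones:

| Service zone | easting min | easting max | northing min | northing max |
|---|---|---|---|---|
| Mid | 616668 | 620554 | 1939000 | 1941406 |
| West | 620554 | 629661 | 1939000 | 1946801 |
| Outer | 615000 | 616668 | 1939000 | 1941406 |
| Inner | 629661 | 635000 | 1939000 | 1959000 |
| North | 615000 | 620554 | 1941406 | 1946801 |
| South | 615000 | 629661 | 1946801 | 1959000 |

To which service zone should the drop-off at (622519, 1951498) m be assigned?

South

The point has easting = 622519 and northing = 1951498.
Only South satisfies 615000 ≤ easting ≤ 629661 and 1946801 ≤ northing ≤ 1959000.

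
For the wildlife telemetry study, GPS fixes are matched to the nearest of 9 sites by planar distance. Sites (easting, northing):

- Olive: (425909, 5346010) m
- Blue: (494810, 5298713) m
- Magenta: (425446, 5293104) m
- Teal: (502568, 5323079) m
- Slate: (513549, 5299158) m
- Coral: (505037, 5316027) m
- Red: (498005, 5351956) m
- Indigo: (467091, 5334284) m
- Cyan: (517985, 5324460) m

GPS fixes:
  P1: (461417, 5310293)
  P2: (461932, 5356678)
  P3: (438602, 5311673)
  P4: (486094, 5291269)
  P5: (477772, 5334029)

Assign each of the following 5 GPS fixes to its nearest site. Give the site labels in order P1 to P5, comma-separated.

Indigo, Indigo, Magenta, Blue, Indigo

P1 → Indigo (d²=607762357.00)
P2 → Indigo (d²=528106517.00)
P3 → Magenta (d²=517888097.00)
P4 → Blue (d²=131381792.00)
P5 → Indigo (d²=114148786.00)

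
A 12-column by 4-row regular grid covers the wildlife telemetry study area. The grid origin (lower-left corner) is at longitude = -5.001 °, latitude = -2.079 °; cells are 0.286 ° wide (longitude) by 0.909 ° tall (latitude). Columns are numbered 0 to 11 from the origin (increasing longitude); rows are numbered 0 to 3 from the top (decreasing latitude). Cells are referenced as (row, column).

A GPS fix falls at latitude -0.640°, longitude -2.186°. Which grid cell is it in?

(2, 9)

Column index: ⌊(-2.186 − -5.001) / 0.286⌋ = ⌊9.843⌋ = 9
Row offset from origin: ⌊(-0.640 − -2.079) / 0.909⌋ = ⌊1.583⌋ = 1 → row 2 (counted from top)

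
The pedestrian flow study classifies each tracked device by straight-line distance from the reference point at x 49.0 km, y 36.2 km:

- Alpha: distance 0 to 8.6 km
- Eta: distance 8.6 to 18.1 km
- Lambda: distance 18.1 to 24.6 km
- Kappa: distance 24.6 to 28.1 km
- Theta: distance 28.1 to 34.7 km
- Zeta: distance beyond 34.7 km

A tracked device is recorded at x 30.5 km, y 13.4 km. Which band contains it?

Theta

Distance = √((30.5−49.0)² + (13.4−36.2)²) = √(342.250 + 519.840) = 29.361 km.
28.1 ≤ 29.361 < 34.7 → Theta.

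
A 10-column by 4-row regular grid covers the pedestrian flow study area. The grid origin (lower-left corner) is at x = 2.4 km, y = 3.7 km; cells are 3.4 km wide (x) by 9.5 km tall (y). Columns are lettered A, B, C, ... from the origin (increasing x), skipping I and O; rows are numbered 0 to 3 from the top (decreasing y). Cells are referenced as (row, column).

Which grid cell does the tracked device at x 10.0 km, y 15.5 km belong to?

(2, C)

Column index: ⌊(10.0 − 2.4) / 3.4⌋ = ⌊2.235⌋ = 2 → column C
Row offset from origin: ⌊(15.5 − 3.7) / 9.5⌋ = ⌊1.242⌋ = 1 → row 2 (counted from top)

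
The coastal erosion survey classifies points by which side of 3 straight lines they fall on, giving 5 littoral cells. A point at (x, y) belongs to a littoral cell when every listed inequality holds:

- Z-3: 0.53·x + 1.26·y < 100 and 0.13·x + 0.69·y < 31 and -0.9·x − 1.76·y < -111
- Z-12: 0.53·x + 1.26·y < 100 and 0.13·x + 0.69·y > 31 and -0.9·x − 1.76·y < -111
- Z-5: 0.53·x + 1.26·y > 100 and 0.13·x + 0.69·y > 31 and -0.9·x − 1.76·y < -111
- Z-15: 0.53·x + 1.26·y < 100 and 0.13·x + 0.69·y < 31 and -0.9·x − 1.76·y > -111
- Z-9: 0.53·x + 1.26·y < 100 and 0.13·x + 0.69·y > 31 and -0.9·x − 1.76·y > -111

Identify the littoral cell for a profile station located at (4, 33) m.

Z-15

0.53·4 + 1.26·33 = 43.700, which is < 100
0.13·4 + 0.69·33 = 23.290, which is < 31
-0.9·4 − 1.76·33 = -61.680, which is > -111
This sign pattern matches Z-15.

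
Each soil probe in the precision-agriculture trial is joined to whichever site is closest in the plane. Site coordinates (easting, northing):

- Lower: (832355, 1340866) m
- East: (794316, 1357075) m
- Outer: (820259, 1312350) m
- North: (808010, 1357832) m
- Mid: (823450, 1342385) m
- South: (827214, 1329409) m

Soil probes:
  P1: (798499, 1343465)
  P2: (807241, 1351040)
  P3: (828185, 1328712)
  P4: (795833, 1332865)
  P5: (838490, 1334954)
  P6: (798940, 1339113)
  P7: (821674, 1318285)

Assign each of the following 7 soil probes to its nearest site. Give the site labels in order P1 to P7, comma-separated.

P1 → East (d²=202729589.00)
P2 → North (d²=46722625.00)
P3 → South (d²=1428650.00)
P4 → East (d²=588425389.00)
P5 → Lower (d²=72589969.00)
P6 → East (d²=344014820.00)
P7 → Outer (d²=37226450.00)

East, North, South, East, Lower, East, Outer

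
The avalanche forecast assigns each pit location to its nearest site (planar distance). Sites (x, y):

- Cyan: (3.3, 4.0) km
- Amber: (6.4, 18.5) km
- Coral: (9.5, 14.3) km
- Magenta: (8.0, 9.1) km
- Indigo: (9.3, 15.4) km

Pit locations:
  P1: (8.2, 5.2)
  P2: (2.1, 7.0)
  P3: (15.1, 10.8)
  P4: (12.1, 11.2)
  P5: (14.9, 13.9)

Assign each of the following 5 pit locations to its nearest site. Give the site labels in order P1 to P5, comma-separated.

P1 → Magenta (d²=15.25)
P2 → Cyan (d²=10.44)
P3 → Coral (d²=43.61)
P4 → Coral (d²=16.37)
P5 → Coral (d²=29.32)

Magenta, Cyan, Coral, Coral, Coral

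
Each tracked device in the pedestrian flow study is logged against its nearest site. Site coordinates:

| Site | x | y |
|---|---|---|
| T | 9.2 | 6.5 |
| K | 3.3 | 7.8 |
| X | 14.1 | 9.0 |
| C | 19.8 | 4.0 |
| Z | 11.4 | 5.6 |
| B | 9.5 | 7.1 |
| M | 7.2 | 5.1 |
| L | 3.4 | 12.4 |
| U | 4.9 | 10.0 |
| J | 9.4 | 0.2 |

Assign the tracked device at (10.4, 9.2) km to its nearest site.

Squared distances to each site:
T: 8.730; K: 52.370; X: 13.730; C: 115.400; Z: 13.960; B: 5.220; M: 27.050; L: 59.240; U: 30.890; J: 82.000.
Minimum at B.

B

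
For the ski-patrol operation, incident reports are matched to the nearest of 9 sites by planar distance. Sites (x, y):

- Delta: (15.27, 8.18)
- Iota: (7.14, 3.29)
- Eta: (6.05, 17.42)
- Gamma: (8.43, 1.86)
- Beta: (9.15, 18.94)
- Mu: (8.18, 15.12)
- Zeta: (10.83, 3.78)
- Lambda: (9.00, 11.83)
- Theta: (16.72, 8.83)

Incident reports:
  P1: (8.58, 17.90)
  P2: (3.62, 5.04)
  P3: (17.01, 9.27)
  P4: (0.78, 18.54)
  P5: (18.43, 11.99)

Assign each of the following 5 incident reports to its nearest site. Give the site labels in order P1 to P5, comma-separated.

Beta, Iota, Theta, Eta, Theta

P1 → Beta (d²=1.41)
P2 → Iota (d²=15.45)
P3 → Theta (d²=0.28)
P4 → Eta (d²=29.03)
P5 → Theta (d²=12.91)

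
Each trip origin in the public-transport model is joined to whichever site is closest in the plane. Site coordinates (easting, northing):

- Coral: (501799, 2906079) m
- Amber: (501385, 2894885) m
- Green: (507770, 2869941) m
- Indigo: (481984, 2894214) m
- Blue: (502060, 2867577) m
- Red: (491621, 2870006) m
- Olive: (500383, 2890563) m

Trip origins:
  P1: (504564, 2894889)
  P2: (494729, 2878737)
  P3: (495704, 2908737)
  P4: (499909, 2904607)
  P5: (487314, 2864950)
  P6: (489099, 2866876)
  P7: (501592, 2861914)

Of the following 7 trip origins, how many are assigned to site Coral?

2

P1 → Amber
P2 → Red
P3 → Coral
P4 → Coral
P5 → Red
P6 → Red
P7 → Blue
2 of the 7 go to Coral.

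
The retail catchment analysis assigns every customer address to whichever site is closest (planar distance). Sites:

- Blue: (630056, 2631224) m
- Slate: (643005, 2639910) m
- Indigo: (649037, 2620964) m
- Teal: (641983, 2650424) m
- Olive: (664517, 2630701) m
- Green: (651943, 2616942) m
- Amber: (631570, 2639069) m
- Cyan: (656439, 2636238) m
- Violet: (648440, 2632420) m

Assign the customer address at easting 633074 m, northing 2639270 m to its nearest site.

Amber

Squared distances to each site:
Blue: 73846440.000; Slate: 99034361.000; Indigo: 589927005.000; Teal: 203781997.000; Olive: 1062090010.000; Green: 854578745.000; Amber: 2302417.000; Cyan: 555116249.000; Violet: 283036456.000.
Minimum at Amber.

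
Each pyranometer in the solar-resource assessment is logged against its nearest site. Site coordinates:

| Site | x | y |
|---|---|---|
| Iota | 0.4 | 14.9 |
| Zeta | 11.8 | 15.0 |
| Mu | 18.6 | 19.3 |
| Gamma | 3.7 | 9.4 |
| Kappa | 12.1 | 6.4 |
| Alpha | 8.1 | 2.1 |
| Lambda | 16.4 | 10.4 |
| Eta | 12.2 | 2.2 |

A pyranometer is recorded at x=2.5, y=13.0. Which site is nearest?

Squared distances to each site:
Iota: 8.020; Zeta: 90.490; Mu: 298.900; Gamma: 14.400; Kappa: 135.720; Alpha: 150.170; Lambda: 199.970; Eta: 210.730.
Minimum at Iota.

Iota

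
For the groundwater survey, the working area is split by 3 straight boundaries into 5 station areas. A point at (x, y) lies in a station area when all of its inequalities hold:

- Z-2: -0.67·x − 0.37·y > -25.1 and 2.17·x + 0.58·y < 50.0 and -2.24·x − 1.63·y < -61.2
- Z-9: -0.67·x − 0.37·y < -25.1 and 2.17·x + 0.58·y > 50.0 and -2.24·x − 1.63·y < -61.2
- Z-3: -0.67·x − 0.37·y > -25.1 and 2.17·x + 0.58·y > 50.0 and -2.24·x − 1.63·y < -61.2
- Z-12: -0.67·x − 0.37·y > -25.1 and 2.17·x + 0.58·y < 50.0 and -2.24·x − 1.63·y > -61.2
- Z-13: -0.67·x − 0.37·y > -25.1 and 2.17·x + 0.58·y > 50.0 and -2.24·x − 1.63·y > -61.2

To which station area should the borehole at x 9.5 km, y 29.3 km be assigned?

-0.67·9.5 − 0.37·29.3 = -17.206, which is > -25.1
2.17·9.5 + 0.58·29.3 = 37.609, which is < 50.0
-2.24·9.5 − 1.63·29.3 = -69.039, which is < -61.2
This sign pattern matches Z-2.

Z-2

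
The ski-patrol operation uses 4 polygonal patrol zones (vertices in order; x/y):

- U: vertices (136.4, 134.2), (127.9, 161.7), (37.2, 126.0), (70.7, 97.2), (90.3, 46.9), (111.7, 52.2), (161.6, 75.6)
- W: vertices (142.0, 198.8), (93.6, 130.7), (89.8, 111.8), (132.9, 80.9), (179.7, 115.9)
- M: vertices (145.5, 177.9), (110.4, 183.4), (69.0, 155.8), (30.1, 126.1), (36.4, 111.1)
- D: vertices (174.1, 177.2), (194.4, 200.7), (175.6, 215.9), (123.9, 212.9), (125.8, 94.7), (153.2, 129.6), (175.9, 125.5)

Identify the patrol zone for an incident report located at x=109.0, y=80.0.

Cast a ray rightward from (109.0, 80.0). For each polygon, the edges (by vertex number in listed order) whose endpoints lie on opposite sides of y = 80.0, where each meets that height, and whether that is right or left of the point:
U: 4–5 at x≈77.40 (left), 7–1 at x≈159.71 (right) → 1 crossing.
W: no edge straddles that height → 0 crossings.
M: no edge straddles that height → 0 crossings.
D: no edge straddles that height → 0 crossings.
Only U has an odd count, so the point is inside U.

U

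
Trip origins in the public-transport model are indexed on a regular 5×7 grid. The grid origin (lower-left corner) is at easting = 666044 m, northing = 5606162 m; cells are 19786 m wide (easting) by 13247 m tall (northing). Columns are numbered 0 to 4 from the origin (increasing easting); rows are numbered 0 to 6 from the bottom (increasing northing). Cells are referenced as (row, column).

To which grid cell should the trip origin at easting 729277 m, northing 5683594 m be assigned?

Column index: ⌊(729277 − 666044) / 19786⌋ = ⌊3.196⌋ = 3
Row offset from origin: ⌊(5683594 − 5606162) / 13247⌋ = ⌊5.845⌋ = 5 → row 5

(5, 3)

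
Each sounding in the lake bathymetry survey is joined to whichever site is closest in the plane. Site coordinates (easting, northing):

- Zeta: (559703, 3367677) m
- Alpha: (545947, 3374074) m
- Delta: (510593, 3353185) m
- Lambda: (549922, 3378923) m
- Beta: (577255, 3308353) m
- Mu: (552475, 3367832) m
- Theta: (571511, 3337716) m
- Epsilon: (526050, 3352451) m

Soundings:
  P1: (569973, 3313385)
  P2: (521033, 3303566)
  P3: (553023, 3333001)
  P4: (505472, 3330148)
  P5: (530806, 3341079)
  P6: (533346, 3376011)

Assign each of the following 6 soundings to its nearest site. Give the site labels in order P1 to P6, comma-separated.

P1 → Beta (d²=78348548.00)
P2 → Epsilon (d²=2414913514.00)
P3 → Theta (d²=364037369.00)
P4 → Delta (d²=556928010.00)
P5 → Epsilon (d²=151941920.00)
P6 → Alpha (d²=162537170.00)

Beta, Epsilon, Theta, Delta, Epsilon, Alpha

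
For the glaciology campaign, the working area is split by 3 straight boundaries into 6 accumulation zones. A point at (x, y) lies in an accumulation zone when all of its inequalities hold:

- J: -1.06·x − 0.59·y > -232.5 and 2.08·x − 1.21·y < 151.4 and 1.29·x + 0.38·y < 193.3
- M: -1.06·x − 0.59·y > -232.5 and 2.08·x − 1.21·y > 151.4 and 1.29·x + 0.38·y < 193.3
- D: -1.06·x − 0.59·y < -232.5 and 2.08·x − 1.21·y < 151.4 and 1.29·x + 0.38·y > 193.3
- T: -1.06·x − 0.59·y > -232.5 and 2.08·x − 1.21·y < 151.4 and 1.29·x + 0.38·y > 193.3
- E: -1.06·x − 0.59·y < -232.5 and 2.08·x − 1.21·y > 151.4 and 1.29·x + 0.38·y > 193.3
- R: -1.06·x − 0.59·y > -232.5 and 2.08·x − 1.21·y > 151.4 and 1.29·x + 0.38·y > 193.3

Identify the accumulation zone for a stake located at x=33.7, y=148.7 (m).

-1.06·33.7 − 0.59·148.7 = -123.455, which is > -232.5
2.08·33.7 − 1.21·148.7 = -109.831, which is < 151.4
1.29·33.7 + 0.38·148.7 = 99.979, which is < 193.3
This sign pattern matches J.

J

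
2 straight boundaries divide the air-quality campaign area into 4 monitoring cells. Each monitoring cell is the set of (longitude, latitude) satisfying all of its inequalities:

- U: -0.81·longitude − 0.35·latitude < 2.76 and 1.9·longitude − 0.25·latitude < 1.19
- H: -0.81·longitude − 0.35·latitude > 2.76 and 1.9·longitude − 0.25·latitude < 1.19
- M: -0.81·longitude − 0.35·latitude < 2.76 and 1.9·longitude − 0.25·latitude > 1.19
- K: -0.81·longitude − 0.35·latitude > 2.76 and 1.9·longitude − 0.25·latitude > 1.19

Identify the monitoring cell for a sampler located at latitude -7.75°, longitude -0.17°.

-0.81·-0.17 − 0.35·-7.75 = 2.850, which is > 2.76
1.9·-0.17 − 0.25·-7.75 = 1.615, which is > 1.19
This sign pattern matches K.

K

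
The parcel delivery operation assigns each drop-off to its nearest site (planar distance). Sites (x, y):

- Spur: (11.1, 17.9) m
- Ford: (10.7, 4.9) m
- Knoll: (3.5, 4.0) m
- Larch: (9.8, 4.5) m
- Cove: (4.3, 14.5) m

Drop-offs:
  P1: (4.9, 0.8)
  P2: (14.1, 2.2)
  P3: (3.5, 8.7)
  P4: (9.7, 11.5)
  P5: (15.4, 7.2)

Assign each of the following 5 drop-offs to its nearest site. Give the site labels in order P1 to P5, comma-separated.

Knoll, Ford, Knoll, Cove, Ford

P1 → Knoll (d²=12.20)
P2 → Ford (d²=18.85)
P3 → Knoll (d²=22.09)
P4 → Cove (d²=38.16)
P5 → Ford (d²=27.38)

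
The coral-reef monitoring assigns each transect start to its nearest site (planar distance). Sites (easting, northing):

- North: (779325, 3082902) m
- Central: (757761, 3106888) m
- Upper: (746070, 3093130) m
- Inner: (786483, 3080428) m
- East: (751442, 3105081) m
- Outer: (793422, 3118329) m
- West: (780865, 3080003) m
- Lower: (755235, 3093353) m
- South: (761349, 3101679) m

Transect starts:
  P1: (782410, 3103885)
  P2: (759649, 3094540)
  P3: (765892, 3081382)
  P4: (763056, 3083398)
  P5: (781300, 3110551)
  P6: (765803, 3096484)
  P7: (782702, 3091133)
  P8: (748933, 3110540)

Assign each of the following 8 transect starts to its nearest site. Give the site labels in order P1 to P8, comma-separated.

P1 → Outer (d²=329893280.00)
P2 → Lower (d²=20892365.00)
P3 → North (d²=182755889.00)
P4 → Lower (d²=160270066.00)
P5 → Outer (d²=207440168.00)
P6 → South (d²=46826141.00)
P7 → North (d²=79153490.00)
P8 → East (d²=36095762.00)

Outer, Lower, North, Lower, Outer, South, North, East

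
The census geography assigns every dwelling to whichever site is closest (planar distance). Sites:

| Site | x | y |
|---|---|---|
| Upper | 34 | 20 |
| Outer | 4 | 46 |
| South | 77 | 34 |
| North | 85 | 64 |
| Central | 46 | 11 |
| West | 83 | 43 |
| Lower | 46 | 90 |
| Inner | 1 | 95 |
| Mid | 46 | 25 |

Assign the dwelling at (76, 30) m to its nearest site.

Squared distances to each site:
Upper: 1864.000; Outer: 5440.000; South: 17.000; North: 1237.000; Central: 1261.000; West: 218.000; Lower: 4500.000; Inner: 9850.000; Mid: 925.000.
Minimum at South.

South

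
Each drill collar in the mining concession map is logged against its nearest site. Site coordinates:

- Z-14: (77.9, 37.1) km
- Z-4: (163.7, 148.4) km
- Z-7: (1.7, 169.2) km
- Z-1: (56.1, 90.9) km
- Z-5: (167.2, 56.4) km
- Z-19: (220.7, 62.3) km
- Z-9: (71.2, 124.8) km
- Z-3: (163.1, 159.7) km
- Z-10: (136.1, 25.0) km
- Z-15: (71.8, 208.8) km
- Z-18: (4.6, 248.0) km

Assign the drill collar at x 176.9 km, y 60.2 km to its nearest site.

Squared distances to each site:
Z-14: 10334.610; Z-4: 7953.480; Z-7: 42576.040; Z-1: 15535.130; Z-5: 108.530; Z-19: 1922.850; Z-9: 15345.650; Z-3: 10090.690; Z-10: 2903.680; Z-15: 33127.970; Z-18: 64956.130.
Minimum at Z-5.

Z-5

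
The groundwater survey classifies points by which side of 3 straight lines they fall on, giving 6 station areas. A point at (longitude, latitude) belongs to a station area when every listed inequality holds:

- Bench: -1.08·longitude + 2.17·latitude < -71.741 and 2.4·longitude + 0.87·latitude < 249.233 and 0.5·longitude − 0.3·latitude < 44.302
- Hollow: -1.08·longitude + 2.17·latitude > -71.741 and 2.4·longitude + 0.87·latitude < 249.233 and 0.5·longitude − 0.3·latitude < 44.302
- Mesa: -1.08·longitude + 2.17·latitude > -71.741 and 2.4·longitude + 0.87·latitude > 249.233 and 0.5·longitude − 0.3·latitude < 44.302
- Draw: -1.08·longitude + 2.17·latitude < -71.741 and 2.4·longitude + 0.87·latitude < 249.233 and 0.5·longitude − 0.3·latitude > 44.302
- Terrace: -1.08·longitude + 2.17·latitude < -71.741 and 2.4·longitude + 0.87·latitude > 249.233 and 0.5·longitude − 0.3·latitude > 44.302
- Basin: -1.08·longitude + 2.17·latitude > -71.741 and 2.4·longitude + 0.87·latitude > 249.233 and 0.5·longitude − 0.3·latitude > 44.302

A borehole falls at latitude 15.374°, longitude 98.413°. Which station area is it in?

Terrace

-1.08·98.413 + 2.17·15.374 = -72.924, which is < -71.741
2.4·98.413 + 0.87·15.374 = 249.567, which is > 249.233
0.5·98.413 − 0.3·15.374 = 44.594, which is > 44.302
This sign pattern matches Terrace.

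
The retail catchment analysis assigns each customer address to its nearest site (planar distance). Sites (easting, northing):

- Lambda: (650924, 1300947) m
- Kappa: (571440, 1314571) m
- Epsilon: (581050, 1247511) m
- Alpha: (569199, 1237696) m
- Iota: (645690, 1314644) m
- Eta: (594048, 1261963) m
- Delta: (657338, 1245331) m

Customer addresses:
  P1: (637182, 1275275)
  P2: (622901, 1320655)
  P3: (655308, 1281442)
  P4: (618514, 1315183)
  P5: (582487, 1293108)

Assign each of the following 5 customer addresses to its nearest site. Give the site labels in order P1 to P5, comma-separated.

Lambda, Iota, Lambda, Iota, Kappa

P1 → Lambda (d²=847894148.00)
P2 → Iota (d²=555470642.00)
P3 → Lambda (d²=399664481.00)
P4 → Iota (d²=738825497.00)
P5 → Kappa (d²=582696578.00)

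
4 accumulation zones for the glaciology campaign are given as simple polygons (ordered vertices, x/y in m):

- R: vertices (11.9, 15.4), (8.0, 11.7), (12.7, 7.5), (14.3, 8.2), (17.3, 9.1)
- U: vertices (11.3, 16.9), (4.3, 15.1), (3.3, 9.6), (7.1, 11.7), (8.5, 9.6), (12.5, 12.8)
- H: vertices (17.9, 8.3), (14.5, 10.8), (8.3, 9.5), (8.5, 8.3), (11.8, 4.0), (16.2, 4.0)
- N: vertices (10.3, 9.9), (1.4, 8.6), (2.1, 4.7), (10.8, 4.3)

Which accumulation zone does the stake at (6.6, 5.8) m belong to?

N

Cast a ray rightward from (6.6, 5.8). For each polygon, the edges (by vertex number in listed order) whose endpoints lie on opposite sides of y = 5.8, where each meets that height, and whether that is right or left of the point:
R: no edge straddles that height → 0 crossings.
U: no edge straddles that height → 0 crossings.
H: 4–5 at x≈10.42 (right), 6–1 at x≈16.91 (right) → 2 crossings.
N: 2–3 at x≈1.90 (left), 4–1 at x≈10.67 (right) → 1 crossing.
Only N has an odd count, so the point is inside N.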